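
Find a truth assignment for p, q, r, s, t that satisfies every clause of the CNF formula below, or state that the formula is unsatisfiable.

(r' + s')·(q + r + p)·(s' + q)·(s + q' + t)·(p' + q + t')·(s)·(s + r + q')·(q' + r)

UNSATISFIABLE

Unit clause (s) forces s = 1.
Unit clause (r') forces r = 0.
Unit clause (q) forces q = 1.
But (q') is also a unit clause — contradiction.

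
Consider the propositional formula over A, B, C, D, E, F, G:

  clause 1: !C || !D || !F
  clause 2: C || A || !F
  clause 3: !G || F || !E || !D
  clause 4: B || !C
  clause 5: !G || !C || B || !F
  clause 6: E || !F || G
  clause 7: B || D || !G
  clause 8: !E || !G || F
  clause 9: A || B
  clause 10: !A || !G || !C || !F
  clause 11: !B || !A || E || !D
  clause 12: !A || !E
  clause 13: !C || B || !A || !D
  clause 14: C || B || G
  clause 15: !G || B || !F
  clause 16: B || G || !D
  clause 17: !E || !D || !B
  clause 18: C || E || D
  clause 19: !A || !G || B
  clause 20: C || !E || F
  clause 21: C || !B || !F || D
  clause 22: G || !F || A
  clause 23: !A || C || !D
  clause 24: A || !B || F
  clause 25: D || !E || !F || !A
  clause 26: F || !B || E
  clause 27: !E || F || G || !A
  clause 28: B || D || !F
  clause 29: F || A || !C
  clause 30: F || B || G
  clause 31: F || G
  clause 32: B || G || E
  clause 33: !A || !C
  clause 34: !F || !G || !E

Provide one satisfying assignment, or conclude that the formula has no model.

Try B = true.
Try A = false.
From the singleton clause (F), F = true.
From the singleton clause (C), C = true.
From the singleton clause (!D), D = false.
From the singleton clause (G), G = true.
From the singleton clause (!E), E = false.
Every clause now holds.

A=false; B=true; C=true; D=false; E=false; F=true; G=true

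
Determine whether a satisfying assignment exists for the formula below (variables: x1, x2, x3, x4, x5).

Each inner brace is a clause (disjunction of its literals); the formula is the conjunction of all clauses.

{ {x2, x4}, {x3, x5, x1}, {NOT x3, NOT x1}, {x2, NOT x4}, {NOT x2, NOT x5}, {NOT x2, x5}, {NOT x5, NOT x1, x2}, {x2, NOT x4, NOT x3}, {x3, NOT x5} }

Branch on x2: set x2 = true.
From the singleton clause (NOT x5), x5 = false.
That conflicts with the unit clause (x5).
That branch fails; take x2 = false instead.
From the singleton clause (x4), x4 = true.
That conflicts with the unit clause (NOT x4).
Either choice for x2 ends in contradiction.
No assignment satisfies every clause.

Unsatisfiable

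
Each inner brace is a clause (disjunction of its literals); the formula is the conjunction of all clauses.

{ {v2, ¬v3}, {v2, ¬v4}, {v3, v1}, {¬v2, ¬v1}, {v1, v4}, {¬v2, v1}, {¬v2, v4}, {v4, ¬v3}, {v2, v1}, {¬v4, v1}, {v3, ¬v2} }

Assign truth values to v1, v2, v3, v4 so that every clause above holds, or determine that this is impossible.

v1=True,  v2=False,  v3=False,  v4=False

Suppose v2 = False.
Unit clause (¬v3) forces v3 = False.
Unit clause (¬v4) forces v4 = False.
Unit clause (v1) forces v1 = True.
Every clause now holds.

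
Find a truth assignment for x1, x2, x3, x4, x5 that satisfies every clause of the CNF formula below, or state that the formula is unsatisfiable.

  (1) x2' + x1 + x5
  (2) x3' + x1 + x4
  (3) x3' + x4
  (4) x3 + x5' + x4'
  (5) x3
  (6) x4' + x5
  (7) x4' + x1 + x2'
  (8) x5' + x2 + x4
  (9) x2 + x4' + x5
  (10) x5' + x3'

UNSATISFIABLE

From the singleton clause (x3), x3 = 1.
From the singleton clause (x4), x4 = 1.
From the singleton clause (x5), x5 = 1.
Now (x5') is unsatisfied and unit — conflict.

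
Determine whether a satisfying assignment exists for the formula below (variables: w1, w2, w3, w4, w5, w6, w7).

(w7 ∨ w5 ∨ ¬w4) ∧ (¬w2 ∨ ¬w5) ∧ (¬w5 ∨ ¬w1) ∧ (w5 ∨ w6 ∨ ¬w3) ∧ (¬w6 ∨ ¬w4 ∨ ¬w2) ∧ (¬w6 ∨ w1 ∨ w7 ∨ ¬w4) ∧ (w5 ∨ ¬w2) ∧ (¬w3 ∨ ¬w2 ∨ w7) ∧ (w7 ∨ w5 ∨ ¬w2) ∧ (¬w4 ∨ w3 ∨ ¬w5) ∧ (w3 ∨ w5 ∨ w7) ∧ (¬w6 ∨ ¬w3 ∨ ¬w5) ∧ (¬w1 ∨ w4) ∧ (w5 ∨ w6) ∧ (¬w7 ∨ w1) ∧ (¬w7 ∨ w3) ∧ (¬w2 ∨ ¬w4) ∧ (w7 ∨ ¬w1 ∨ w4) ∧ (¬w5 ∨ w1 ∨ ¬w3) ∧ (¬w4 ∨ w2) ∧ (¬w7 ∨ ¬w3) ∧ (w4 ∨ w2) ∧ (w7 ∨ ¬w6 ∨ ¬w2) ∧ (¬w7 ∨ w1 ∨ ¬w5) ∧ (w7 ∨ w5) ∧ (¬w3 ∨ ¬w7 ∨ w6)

Unsatisfiable

Case w2 = False:
From the singleton clause (¬w4), w4 = False.
That conflicts with the unit clause (w4).
Undo w2 and try w2 = True.
From the singleton clause (¬w5), w5 = False.
That conflicts with the unit clause (w5).
Neither w2 = True nor w2 = False works.
No assignment satisfies every clause.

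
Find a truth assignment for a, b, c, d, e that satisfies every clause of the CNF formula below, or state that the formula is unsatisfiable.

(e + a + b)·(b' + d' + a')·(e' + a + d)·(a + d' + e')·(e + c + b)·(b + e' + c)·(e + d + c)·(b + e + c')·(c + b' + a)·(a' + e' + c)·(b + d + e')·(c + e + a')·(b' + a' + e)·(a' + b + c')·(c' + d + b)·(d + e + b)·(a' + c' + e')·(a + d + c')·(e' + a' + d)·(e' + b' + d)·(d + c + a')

Suppose e = 0.
Suppose a = 0.
(b) alone gives b = 1.
(c) alone gives c = 1.
(d) alone gives d = 1.
Every clause now holds.

a: 0; b: 1; c: 1; d: 1; e: 0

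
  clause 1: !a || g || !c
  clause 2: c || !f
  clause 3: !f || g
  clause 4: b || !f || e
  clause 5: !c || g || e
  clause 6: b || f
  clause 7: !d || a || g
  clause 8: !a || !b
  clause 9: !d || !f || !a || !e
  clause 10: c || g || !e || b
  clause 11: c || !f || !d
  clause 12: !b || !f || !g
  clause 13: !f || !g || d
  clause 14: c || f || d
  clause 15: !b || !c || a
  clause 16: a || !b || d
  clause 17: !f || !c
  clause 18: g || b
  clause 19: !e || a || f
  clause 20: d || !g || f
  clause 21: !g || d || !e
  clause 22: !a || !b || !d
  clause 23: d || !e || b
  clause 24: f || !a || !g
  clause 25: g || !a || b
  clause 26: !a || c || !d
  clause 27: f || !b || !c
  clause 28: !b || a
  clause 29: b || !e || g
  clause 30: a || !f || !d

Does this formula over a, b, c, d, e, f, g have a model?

Branch on c: set c = true.
From the singleton clause (!f), f = false.
From the singleton clause (b), b = true.
Now (!b) is unsatisfied and unit — conflict.
So c must be the other value — set c = false.
From the singleton clause (!f), f = false.
From the singleton clause (b), b = true.
From the singleton clause (!a), a = false.
Now (a) is unsatisfied and unit — conflict.
Both values of c lead to a conflict.
No assignment satisfies every clause.

Unsatisfiable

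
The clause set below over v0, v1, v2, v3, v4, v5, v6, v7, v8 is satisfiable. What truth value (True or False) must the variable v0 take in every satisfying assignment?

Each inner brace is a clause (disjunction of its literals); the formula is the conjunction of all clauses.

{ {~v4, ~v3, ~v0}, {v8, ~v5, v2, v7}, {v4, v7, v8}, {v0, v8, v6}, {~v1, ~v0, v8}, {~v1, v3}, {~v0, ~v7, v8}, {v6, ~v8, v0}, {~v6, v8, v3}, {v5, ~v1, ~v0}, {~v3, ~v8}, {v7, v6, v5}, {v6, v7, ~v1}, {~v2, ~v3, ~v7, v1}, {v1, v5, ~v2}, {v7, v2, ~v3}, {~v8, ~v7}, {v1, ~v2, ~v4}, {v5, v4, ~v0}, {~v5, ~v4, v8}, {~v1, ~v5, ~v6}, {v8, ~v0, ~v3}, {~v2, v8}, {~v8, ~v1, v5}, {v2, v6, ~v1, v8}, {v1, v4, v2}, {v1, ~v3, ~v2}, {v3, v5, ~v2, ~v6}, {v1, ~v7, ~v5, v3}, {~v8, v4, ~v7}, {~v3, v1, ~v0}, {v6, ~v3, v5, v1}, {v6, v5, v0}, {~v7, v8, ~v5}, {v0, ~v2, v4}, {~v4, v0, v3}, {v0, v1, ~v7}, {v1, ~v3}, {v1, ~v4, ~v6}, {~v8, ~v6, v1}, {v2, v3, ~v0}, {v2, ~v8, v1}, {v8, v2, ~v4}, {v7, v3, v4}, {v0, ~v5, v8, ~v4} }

False

Suppose v0 = 1.
Case v4 = 0:
From the singleton clause (v5), v5 = 1.
Case v7 = 1:
From the singleton clause (v8), v8 = 1.
But (~v8) is also a unit clause — contradiction.
Backtrack on v7: now try v7 = 0.
From the singleton clause (v8), v8 = 1.
From the singleton clause (~v3), v3 = 0.
But (v3) is also a unit clause — contradiction.
Either choice for v7 ends in contradiction.
Backtrack on v4: now try v4 = 1.
From the singleton clause (~v3), v3 = 0.
From the singleton clause (~v1), v1 = 0.
From the singleton clause (~v2), v2 = 0.
But (v2) is also a unit clause — contradiction.
Either choice for v4 ends in contradiction.
So every satisfying assignment has v0 = False.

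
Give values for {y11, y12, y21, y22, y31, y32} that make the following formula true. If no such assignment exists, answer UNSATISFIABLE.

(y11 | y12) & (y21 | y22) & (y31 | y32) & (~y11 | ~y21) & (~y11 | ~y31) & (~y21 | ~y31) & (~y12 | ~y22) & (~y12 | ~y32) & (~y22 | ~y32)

UNSATISFIABLE

Suppose y11 = 1.
Unit clause (~y21) forces y21 = 0.
Unit clause (y22) forces y22 = 1.
Unit clause (~y31) forces y31 = 0.
Unit clause (y32) forces y32 = 1.
But (~y32) is also a unit clause — contradiction.
Backtrack on y11: now try y11 = 0.
Unit clause (y12) forces y12 = 1.
Unit clause (~y22) forces y22 = 0.
Unit clause (y21) forces y21 = 1.
Unit clause (~y31) forces y31 = 0.
Unit clause (y32) forces y32 = 1.
But (~y32) is also a unit clause — contradiction.
Both values of y11 lead to a conflict.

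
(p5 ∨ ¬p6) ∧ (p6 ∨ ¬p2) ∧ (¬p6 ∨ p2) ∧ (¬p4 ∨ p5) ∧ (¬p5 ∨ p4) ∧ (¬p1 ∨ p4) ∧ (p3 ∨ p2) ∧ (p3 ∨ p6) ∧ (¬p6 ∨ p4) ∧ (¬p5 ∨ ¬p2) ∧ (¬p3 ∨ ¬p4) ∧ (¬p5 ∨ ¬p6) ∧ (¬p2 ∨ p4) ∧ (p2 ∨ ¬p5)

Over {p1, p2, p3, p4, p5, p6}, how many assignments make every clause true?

1

There are 2^6 = 64 truth assignments over (p1, p2, p3, p4, p5, p6).
Split on p3. With p3 = True, the clauses containing p3 are satisfied and ¬p3 drops from the rest; 1 of the 2^5 = 32 assignments to the other variables satisfy what remains.
With p3 = False, by the same count on the reduced clause set, 0 assignments work.
(One model: p1=F, p2=F, p3=T, p4=F, p5=F, p6=F.)
Total: 1 + 0 = 1.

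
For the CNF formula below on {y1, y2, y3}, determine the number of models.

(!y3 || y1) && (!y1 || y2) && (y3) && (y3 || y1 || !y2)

1

There are 2^3 = 8 truth assignments over (y1, y2, y3).
Check each against the 4 clauses (columns in the order y1, y2, y3):
  F F F  ✗ fails (y3)
  F F T  ✗ fails (!y3 || y1)
  F T F  ✗ fails (y3)
  F T T  ✗ fails (!y3 || y1)
  T F F  ✗ fails (!y1 || y2)
  T F T  ✗ fails (!y1 || y2)
  T T F  ✗ fails (y3)
  T T T  ✓ satisfies all
1 of the 8 rows is a model.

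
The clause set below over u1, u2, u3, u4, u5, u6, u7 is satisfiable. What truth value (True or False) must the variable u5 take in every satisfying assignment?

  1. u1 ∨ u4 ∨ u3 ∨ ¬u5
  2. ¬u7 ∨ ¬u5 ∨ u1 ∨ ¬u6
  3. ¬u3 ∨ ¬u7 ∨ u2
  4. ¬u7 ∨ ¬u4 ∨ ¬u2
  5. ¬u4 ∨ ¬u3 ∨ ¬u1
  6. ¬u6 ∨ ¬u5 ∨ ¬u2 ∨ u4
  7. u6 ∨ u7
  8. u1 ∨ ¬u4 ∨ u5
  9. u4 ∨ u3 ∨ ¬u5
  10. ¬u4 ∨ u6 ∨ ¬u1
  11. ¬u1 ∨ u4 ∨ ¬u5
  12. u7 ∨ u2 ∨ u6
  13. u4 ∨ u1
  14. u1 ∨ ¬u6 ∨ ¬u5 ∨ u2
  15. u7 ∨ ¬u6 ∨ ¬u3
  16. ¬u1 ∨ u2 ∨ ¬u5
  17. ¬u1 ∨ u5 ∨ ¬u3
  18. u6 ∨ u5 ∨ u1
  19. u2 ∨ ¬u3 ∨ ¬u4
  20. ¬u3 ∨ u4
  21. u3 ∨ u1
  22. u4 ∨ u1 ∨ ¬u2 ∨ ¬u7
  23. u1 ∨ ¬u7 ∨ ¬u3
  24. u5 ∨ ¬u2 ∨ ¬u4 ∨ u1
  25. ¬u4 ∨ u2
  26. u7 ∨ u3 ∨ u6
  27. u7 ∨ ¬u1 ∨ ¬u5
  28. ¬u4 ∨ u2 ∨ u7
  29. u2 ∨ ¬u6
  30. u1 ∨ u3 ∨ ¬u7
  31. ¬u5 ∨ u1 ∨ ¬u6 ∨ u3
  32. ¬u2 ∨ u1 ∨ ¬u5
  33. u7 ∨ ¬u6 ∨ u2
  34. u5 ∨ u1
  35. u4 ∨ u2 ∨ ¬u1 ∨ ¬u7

Suppose u5 = True.
Suppose u6 = True.
Unit clause (u2) forces u2 = True.
Unit clause (u4) forces u4 = True.
Unit clause (¬u7) forces u7 = False.
Unit clause (¬u3) forces u3 = False.
Unit clause (u1) forces u1 = True.
That conflicts with the unit clause (¬u1).
Backtrack on u6: now try u6 = False.
Unit clause (u7) forces u7 = True.
Suppose u3 = False.
Unit clause (u4) forces u4 = True.
Unit clause (¬u2) forces u2 = False.
That conflicts with the unit clause (u2).
Backtrack on u3: now try u3 = True.
Unit clause (u2) forces u2 = True.
Unit clause (¬u4) forces u4 = False.
That conflicts with the unit clause (u4).
Both values of u3 lead to a conflict.
Both values of u6 lead to a conflict.
So every satisfying assignment has u5 = False.

False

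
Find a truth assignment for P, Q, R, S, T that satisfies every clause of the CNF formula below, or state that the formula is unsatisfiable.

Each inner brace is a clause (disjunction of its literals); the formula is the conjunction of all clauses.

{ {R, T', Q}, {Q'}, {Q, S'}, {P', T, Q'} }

Unit clause (Q') forces Q = 0.
Unit clause (S') forces S = 0.
Suppose R = 1.
Every clause is now satisfied; P, T are unconstrained.

P: 0,  Q: 0,  R: 1,  S: 0,  T: 1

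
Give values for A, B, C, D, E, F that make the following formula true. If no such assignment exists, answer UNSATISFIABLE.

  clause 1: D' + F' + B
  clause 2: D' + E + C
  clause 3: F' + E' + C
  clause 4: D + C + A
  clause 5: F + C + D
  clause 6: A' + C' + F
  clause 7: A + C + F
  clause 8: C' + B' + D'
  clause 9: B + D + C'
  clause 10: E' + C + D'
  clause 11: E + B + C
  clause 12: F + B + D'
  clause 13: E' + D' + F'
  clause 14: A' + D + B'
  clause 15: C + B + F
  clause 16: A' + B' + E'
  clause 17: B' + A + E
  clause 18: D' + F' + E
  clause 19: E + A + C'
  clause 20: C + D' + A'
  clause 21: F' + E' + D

A=0,  B=1,  C=1,  D=0,  E=1,  F=0

Try D = 0.
Try C = 1.
From the singleton clause (B), B = 1.
From the singleton clause (A'), A = 0.
From the singleton clause (E), E = 1.
From the singleton clause (F'), F = 0.
All clauses are satisfied.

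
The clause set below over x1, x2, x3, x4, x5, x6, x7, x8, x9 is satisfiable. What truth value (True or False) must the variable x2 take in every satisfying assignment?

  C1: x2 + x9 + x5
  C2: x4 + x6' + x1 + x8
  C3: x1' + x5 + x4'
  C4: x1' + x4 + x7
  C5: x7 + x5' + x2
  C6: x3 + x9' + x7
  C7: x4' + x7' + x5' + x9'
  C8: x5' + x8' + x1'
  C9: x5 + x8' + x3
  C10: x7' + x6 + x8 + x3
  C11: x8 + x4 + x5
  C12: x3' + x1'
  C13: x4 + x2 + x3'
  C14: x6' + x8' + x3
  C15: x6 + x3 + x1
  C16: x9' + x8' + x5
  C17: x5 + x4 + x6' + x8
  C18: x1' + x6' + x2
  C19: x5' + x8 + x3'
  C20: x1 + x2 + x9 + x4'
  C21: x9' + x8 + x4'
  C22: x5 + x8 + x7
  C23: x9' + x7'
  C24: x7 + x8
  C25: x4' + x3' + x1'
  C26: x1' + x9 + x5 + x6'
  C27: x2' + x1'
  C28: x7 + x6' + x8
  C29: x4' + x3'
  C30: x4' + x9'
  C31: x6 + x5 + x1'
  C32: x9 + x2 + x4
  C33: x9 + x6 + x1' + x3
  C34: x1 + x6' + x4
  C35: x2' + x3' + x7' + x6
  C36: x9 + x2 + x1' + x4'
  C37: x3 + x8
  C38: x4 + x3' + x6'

True

Suppose x2 = 0.
Branch on x9: set x9 = 1.
From the singleton clause (x7'), x7 = 0.
From the singleton clause (x5'), x5 = 0.
From the singleton clause (x3), x3 = 1.
From the singleton clause (x1'), x1 = 0.
From the singleton clause (x4), x4 = 1.
Now (x4') is unsatisfied and unit — conflict.
Backtrack on x9: now try x9 = 0.
From the singleton clause (x5), x5 = 1.
From the singleton clause (x7), x7 = 1.
From the singleton clause (x4), x4 = 1.
From the singleton clause (x1), x1 = 1.
Now (x1') is unsatisfied and unit — conflict.
Both values of x9 lead to a conflict.
So every satisfying assignment has x2 = True.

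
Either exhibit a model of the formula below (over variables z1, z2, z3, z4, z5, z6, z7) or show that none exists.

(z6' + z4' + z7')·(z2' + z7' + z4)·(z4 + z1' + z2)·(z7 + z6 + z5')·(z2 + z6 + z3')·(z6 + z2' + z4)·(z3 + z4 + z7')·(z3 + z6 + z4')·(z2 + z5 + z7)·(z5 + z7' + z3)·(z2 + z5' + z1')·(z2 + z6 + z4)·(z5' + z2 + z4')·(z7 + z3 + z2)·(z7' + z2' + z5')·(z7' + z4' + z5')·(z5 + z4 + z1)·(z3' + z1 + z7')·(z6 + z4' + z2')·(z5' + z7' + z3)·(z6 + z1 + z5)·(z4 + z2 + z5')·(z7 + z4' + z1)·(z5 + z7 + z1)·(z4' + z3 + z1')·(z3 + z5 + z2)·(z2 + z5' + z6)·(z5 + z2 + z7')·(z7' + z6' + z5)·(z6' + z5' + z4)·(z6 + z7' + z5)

z1=1, z2=1, z3=1, z4=0, z5=0, z6=1, z7=0

Suppose z6 = 1.
Suppose z4 = 0.
The clause (z5') is unit, so z5 = 0.
The clause (z1) is unit, so z1 = 1.
The clause (z2) is unit, so z2 = 1.
The clause (z7') is unit, so z7 = 0.
All clauses hold; z3 can take either value.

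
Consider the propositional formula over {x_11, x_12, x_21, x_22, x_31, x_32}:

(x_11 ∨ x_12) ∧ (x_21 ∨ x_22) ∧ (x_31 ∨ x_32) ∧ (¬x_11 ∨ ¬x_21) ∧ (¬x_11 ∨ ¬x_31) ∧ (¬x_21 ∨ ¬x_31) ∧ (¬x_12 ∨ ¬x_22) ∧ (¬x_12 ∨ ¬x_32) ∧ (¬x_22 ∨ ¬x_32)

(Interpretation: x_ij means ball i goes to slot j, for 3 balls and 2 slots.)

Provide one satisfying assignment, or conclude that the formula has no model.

Try x_11 = True.
The clause (¬x_21) is unit, so x_21 = False.
The clause (x_22) is unit, so x_22 = True.
The clause (¬x_31) is unit, so x_31 = False.
The clause (x_32) is unit, so x_32 = True.
But (¬x_32) is also a unit clause — contradiction.
Backtrack on x_11: now try x_11 = False.
The clause (x_12) is unit, so x_12 = True.
The clause (¬x_22) is unit, so x_22 = False.
The clause (x_21) is unit, so x_21 = True.
The clause (¬x_31) is unit, so x_31 = False.
The clause (x_32) is unit, so x_32 = True.
But (¬x_32) is also a unit clause — contradiction.
Either choice for x_11 ends in contradiction.

UNSATISFIABLE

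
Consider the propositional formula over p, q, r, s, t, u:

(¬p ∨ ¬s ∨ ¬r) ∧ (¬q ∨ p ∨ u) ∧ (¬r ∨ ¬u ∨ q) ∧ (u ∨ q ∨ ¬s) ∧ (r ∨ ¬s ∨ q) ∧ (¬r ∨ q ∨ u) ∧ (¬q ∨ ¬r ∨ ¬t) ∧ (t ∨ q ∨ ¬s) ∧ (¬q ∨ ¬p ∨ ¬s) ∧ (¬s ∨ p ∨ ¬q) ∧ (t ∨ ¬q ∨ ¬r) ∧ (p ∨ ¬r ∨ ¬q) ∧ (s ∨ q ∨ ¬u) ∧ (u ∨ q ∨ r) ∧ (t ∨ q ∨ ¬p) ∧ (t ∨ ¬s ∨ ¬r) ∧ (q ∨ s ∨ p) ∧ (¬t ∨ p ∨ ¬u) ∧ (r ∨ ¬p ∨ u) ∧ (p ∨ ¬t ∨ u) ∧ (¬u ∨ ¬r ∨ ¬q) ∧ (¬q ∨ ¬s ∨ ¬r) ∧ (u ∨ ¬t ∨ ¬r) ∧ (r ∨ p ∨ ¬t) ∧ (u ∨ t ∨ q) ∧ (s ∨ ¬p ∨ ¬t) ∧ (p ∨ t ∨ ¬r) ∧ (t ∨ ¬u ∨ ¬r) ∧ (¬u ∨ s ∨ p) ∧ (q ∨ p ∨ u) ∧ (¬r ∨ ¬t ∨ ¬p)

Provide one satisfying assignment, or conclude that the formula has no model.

Branch on p: set p = True.
Branch on s: set s = False.
Unit clause (¬t) forces t = False.
Unit clause (q) forces q = True.
Unit clause (¬r) forces r = False.
Unit clause (u) forces u = True.
All clauses are satisfied.

p: True,  q: True,  r: False,  s: False,  t: False,  u: True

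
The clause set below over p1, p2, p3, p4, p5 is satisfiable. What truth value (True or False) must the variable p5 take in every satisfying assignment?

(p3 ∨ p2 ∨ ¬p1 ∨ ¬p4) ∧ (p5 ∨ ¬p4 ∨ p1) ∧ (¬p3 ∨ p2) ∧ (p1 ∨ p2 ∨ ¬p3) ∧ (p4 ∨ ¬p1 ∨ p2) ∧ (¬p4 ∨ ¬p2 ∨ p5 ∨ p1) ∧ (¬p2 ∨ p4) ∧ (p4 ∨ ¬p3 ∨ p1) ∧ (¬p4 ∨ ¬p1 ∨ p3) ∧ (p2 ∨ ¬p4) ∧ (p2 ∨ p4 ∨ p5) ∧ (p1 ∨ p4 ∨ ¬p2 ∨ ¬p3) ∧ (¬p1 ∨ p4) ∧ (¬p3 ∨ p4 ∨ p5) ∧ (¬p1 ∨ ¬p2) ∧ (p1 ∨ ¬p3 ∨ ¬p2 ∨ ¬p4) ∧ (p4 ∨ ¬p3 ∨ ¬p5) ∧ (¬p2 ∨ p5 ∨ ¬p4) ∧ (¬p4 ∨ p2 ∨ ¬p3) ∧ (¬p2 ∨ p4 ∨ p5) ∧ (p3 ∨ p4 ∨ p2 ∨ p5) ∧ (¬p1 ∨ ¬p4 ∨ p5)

True

Suppose p5 = False.
Case p4 = False:
The clause (¬p2) is unit, so p2 = False.
Now (p2) is unsatisfied and unit — conflict.
Undo p4 and try p4 = True.
The clause (p1) is unit, so p1 = True.
Now (¬p1) is unsatisfied and unit — conflict.
Both values of p4 lead to a conflict.
So every satisfying assignment has p5 = True.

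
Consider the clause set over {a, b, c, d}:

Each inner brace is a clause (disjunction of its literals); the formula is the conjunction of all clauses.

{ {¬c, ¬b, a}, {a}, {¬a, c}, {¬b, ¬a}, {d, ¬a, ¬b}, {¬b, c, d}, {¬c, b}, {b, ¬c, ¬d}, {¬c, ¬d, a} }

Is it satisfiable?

From the singleton clause (a), a = True.
From the singleton clause (c), c = True.
From the singleton clause (¬b), b = False.
That conflicts with the unit clause (b).
No assignment satisfies every clause.

No, unsatisfiable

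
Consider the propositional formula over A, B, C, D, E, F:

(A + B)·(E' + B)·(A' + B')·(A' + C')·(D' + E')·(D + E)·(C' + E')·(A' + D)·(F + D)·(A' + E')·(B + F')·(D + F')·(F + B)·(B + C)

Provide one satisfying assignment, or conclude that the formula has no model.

A=0; B=1; C=1; D=1; E=0; F=1

Branch on A: set A = 0.
The clause (B) is unit, so B = 1.
Branch on D: set D = 1.
The clause (E') is unit, so E = 0.
All clauses hold; C, F can take either value.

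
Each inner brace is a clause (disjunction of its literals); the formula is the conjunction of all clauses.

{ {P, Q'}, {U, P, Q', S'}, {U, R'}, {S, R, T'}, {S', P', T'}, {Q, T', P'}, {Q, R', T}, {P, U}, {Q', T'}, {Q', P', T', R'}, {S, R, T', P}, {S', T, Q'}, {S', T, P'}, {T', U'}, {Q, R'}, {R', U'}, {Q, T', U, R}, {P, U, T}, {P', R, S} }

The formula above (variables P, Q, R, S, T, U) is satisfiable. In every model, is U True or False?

True

Suppose U = 0.
Unit clause (R') forces R = 0.
Unit clause (P) forces P = 1.
Unit clause (S) forces S = 1.
Unit clause (T') forces T = 0.
But (T) is also a unit clause — contradiction.
So every satisfying assignment has U = True.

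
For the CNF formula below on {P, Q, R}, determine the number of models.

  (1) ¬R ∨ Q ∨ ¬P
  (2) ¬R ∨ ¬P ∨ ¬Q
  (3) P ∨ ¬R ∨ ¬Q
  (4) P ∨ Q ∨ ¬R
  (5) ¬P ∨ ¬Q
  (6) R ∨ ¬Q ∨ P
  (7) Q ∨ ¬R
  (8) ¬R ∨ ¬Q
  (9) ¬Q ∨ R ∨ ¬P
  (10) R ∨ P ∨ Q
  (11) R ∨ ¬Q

There are 2^3 = 8 truth assignments over (P, Q, R).
Split on R. With R = True, the clauses containing R are satisfied and ¬R drops from the rest; 0 of the 2^2 = 4 assignments to the other variables satisfy what remains.
With R = False, by the same count on the reduced clause set, 1 assignment works.
Total: 0 + 1 = 1.

1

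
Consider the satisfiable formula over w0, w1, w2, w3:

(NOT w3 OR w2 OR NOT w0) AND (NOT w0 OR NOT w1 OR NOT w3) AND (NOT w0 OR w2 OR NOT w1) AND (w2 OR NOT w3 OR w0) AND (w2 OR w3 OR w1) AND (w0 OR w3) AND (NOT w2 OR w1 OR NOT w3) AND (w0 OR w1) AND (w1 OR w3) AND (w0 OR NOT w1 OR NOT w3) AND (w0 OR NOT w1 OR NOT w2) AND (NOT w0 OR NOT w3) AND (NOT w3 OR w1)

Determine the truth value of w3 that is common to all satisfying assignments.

Suppose w3 = true.
From the singleton clause (NOT w0), w0 = false.
From the singleton clause (w2), w2 = true.
From the singleton clause (w1), w1 = true.
Now (NOT w1) is unsatisfied and unit — conflict.
So every satisfying assignment has w3 = False.

False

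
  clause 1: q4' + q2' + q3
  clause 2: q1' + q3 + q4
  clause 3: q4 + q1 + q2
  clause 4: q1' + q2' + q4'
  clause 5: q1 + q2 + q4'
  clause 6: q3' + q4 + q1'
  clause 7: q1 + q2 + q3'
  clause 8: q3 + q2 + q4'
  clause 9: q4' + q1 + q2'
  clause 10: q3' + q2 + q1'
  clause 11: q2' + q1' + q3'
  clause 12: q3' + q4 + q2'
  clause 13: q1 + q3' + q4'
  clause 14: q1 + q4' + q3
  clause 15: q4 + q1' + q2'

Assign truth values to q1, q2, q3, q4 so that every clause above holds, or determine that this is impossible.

q1: 0; q2: 1; q3: 0; q4: 0

Suppose q4 = 0.
Suppose q1 = 0.
From the singleton clause (q2), q2 = 1.
From the singleton clause (q3'), q3 = 0.
All clauses are satisfied.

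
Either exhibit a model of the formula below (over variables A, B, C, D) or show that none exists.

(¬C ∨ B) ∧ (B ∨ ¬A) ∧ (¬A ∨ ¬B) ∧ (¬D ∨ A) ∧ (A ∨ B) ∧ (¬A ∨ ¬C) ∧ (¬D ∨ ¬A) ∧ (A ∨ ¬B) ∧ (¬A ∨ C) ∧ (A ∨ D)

Try C = False.
From the singleton clause (¬A), A = False.
From the singleton clause (¬D), D = False.
Now (D) is unsatisfied and unit — conflict.
That branch fails; take C = True instead.
From the singleton clause (B), B = True.
From the singleton clause (¬A), A = False.
Now (A) is unsatisfied and unit — conflict.
Neither C = True nor C = False works.

UNSATISFIABLE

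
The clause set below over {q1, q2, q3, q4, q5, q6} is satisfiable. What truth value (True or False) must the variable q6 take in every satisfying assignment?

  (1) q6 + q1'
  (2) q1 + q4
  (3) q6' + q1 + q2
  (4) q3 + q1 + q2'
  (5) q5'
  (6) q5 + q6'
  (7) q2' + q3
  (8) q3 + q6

Suppose q6 = 1.
Unit clause (q5') forces q5 = 0.
But (q5) is also a unit clause — contradiction.
So every satisfying assignment has q6 = False.

False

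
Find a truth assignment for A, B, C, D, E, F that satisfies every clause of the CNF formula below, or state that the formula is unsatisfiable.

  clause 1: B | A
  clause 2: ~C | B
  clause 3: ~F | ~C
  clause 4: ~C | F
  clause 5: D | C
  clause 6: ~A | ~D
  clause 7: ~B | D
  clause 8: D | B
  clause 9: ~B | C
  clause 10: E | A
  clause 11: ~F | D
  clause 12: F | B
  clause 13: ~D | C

Try B = 1.
From the singleton clause (D), D = 1.
From the singleton clause (~A), A = 0.
From the singleton clause (C), C = 1.
From the singleton clause (~F), F = 0.
But (F) is also a unit clause — contradiction.
So B must be the other value — set B = 0.
From the singleton clause (A), A = 1.
From the singleton clause (~C), C = 0.
From the singleton clause (D), D = 1.
But (~D) is also a unit clause — contradiction.
Either choice for B ends in contradiction.

UNSATISFIABLE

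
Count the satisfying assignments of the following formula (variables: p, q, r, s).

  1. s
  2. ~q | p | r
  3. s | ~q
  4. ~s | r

4

There are 2^4 = 16 truth assignments over (p, q, r, s).
Check each against the 4 clauses (columns in the order p, q, r, s):
  F F F F  ✗ fails (s)
  F F F T  ✗ fails (~s | r)
  F F T F  ✗ fails (s)
  F F T T  ✓ satisfies all
  F T F F  ✗ fails (s)
  F T F T  ✗ fails (~q | p | r)
  F T T F  ✗ fails (s)
  F T T T  ✓ satisfies all
  T F F F  ✗ fails (s)
  T F F T  ✗ fails (~s | r)
  T F T F  ✗ fails (s)
  T F T T  ✓ satisfies all
  T T F F  ✗ fails (s)
  T T F T  ✗ fails (~s | r)
  T T T F  ✗ fails (s)
  T T T T  ✓ satisfies all
4 of the 16 rows are models.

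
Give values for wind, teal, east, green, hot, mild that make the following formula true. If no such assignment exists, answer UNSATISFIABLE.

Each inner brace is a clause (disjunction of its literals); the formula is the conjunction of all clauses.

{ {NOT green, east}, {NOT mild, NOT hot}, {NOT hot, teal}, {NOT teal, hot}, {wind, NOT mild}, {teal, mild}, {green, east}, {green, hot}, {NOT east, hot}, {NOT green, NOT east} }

Branch on green: set green = false.
Unit clause (east) forces east = true.
Unit clause (hot) forces hot = true.
Unit clause (NOT mild) forces mild = false.
Unit clause (teal) forces teal = true.
Every clause is now satisfied; wind is unconstrained.

wind=false, teal=true, east=true, green=false, hot=true, mild=false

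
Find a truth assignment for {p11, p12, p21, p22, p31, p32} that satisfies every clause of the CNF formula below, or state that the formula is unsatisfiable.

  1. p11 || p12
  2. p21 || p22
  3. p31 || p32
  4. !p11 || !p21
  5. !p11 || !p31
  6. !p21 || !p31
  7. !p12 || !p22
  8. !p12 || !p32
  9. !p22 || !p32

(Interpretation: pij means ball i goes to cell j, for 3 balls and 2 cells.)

UNSATISFIABLE

Branch on p11: set p11 = true.
The clause (!p21) is unit, so p21 = false.
The clause (p22) is unit, so p22 = true.
The clause (!p31) is unit, so p31 = false.
The clause (p32) is unit, so p32 = true.
That conflicts with the unit clause (!p32).
Backtrack on p11: now try p11 = false.
The clause (p12) is unit, so p12 = true.
The clause (!p22) is unit, so p22 = false.
The clause (p21) is unit, so p21 = true.
The clause (!p31) is unit, so p31 = false.
The clause (p32) is unit, so p32 = true.
That conflicts with the unit clause (!p32).
Both values of p11 lead to a conflict.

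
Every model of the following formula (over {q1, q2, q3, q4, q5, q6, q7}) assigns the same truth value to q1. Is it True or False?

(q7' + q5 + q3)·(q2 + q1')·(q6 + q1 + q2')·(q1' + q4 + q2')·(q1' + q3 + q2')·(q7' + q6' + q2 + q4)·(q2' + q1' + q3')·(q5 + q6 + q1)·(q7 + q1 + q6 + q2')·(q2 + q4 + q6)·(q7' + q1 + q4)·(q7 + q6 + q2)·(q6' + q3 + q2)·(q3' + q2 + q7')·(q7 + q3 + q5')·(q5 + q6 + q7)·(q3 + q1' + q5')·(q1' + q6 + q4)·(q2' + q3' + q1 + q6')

Suppose q1 = 1.
The clause (q2) is unit, so q2 = 1.
The clause (q4) is unit, so q4 = 1.
The clause (q3) is unit, so q3 = 1.
Now (q3') is unsatisfied and unit — conflict.
So every satisfying assignment has q1 = False.

False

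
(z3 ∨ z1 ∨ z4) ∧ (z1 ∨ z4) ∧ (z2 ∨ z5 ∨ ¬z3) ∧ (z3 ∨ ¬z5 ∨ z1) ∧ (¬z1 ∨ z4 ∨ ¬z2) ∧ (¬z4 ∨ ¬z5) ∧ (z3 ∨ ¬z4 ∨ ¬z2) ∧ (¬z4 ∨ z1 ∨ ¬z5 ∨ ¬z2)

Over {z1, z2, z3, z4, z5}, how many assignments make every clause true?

7

There are 2^5 = 32 truth assignments over (z1, z2, z3, z4, z5).
Split on z4. With z4 = True, the clauses containing z4 are satisfied and ¬z4 drops from the rest; 4 of the 2^4 = 16 assignments to the other variables satisfy what remains.
With z4 = False, by the same count on the reduced clause set, 3 assignments work.
(One model: z1=F, z2=F, z3=F, z4=T, z5=F.)
Total: 4 + 3 = 7.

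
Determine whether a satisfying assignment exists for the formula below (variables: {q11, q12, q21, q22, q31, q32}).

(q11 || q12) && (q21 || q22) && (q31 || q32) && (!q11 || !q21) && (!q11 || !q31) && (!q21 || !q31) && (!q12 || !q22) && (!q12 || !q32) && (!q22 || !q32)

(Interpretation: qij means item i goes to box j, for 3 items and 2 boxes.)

No, unsatisfiable

Suppose q11 = true.
(!q21) alone gives q21 = false.
(q22) alone gives q22 = true.
(!q31) alone gives q31 = false.
(q32) alone gives q32 = true.
That conflicts with the unit clause (!q32).
So q11 must be the other value — set q11 = false.
(q12) alone gives q12 = true.
(!q22) alone gives q22 = false.
(q21) alone gives q21 = true.
(!q31) alone gives q31 = false.
(q32) alone gives q32 = true.
That conflicts with the unit clause (!q32).
Either choice for q11 ends in contradiction.
No assignment satisfies every clause.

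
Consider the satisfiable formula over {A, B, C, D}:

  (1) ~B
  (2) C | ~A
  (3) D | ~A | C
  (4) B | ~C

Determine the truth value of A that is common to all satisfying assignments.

False

Suppose A = 1.
From the singleton clause (~B), B = 0.
From the singleton clause (C), C = 1.
Now (~C) is unsatisfied and unit — conflict.
So every satisfying assignment has A = False.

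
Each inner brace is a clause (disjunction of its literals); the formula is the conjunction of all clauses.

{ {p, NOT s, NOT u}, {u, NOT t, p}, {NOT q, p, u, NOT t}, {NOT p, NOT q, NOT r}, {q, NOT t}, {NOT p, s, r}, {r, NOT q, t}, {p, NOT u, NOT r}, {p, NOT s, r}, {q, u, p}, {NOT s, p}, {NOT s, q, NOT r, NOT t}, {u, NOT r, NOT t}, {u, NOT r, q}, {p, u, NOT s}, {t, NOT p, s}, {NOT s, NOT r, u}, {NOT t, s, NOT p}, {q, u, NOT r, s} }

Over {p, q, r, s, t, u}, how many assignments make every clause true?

8

There are 2^6 = 64 truth assignments over (p, q, r, s, t, u).
Split on r. With r = true, the clauses containing r are satisfied and NOT r drops from the rest; 2 of the 2^5 = 32 assignments to the other variables satisfy what remains.
With r = false, by the same count on the reduced clause set, 6 assignments work.
Total: 2 + 6 = 8.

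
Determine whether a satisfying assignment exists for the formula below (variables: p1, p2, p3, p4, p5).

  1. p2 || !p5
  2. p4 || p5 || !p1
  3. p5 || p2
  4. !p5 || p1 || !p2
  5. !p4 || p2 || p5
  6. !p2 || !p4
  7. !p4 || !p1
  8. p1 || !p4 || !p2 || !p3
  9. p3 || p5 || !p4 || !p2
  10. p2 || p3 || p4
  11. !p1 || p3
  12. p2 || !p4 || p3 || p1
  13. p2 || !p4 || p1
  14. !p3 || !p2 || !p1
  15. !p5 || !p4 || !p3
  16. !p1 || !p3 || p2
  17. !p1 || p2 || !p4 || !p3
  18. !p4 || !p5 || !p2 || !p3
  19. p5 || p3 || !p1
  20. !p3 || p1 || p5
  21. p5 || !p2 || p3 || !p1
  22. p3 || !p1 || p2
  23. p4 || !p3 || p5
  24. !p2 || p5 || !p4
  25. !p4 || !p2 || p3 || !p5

Yes, satisfiable

Suppose p2 = true.
From the singleton clause (!p4), p4 = false.
Suppose p5 = false.
From the singleton clause (!p1), p1 = false.
From the singleton clause (!p3), p3 = false.
All clauses are satisfied.
A satisfying assignment: p1=false, p2=true, p3=false, p4=false, p5=false.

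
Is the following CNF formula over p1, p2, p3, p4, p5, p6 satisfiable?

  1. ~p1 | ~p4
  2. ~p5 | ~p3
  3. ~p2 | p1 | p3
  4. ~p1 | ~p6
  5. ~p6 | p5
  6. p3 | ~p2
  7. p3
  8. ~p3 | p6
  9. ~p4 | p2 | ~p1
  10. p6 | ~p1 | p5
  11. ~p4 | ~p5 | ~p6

No

Unit clause (p3) forces p3 = 1.
Unit clause (~p5) forces p5 = 0.
Unit clause (~p6) forces p6 = 0.
But (p6) is also a unit clause — contradiction.
No assignment satisfies every clause.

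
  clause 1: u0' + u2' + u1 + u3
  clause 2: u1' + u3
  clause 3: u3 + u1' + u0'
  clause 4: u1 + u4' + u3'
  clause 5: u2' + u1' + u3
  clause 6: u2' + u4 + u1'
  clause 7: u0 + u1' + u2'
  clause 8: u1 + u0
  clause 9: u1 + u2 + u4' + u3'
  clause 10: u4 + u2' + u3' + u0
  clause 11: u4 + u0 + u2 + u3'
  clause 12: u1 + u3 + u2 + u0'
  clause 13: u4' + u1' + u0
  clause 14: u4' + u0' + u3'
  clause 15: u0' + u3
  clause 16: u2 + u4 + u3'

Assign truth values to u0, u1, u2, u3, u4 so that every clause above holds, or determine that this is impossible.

Branch on u1: set u1 = 0.
Unit clause (u0) forces u0 = 1.
Unit clause (u3) forces u3 = 1.
Unit clause (u4') forces u4 = 0.
Unit clause (u2) forces u2 = 1.
All clauses are satisfied.

u0 ↦ 1,  u1 ↦ 0,  u2 ↦ 1,  u3 ↦ 1,  u4 ↦ 0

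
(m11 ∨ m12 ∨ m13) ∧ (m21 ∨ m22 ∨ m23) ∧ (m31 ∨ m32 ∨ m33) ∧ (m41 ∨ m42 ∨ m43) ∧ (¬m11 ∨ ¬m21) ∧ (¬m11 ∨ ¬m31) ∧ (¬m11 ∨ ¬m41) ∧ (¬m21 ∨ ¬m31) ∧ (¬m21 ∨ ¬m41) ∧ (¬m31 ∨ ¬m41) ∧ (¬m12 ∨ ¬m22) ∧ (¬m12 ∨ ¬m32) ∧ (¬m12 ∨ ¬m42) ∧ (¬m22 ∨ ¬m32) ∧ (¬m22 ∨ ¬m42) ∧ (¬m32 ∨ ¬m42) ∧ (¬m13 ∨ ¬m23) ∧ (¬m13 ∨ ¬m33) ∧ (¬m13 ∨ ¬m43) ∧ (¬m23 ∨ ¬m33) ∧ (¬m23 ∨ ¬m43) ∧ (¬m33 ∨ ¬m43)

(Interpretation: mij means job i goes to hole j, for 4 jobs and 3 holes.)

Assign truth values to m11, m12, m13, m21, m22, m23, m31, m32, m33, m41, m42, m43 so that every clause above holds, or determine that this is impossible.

UNSATISFIABLE

Branch on m11: set m11 = False.
Branch on m12: set m12 = True.
From the singleton clause (¬m22), m22 = False.
From the singleton clause (¬m32), m32 = False.
From the singleton clause (¬m42), m42 = False.
Branch on m21: set m21 = True.
From the singleton clause (¬m31), m31 = False.
From the singleton clause (m33), m33 = True.
From the singleton clause (¬m41), m41 = False.
From the singleton clause (m43), m43 = True.
But (¬m43) is also a unit clause — contradiction.
Backtrack on m21: now try m21 = False.
From the singleton clause (m23), m23 = True.
From the singleton clause (¬m13), m13 = False.
From the singleton clause (¬m33), m33 = False.
From the singleton clause (m31), m31 = True.
From the singleton clause (¬m41), m41 = False.
From the singleton clause (m43), m43 = True.
But (¬m43) is also a unit clause — contradiction.
Either choice for m21 ends in contradiction.
Backtrack on m12: now try m12 = False.
From the singleton clause (m13), m13 = True.
From the singleton clause (¬m23), m23 = False.
From the singleton clause (¬m33), m33 = False.
From the singleton clause (¬m43), m43 = False.
Branch on m21: set m21 = True.
From the singleton clause (¬m31), m31 = False.
From the singleton clause (m32), m32 = True.
From the singleton clause (¬m41), m41 = False.
From the singleton clause (m42), m42 = True.
But (¬m42) is also a unit clause — contradiction.
Backtrack on m21: now try m21 = False.
From the singleton clause (m22), m22 = True.
From the singleton clause (¬m32), m32 = False.
From the singleton clause (m31), m31 = True.
From the singleton clause (¬m41), m41 = False.
From the singleton clause (m42), m42 = True.
But (¬m42) is also a unit clause — contradiction.
Either choice for m21 ends in contradiction.
Either choice for m12 ends in contradiction.
Backtrack on m11: now try m11 = True.
From the singleton clause (¬m21), m21 = False.
From the singleton clause (¬m31), m31 = False.
From the singleton clause (¬m41), m41 = False.
Branch on m22: set m22 = True.
From the singleton clause (¬m12), m12 = False.
From the singleton clause (¬m32), m32 = False.
From the singleton clause (m33), m33 = True.
From the singleton clause (¬m42), m42 = False.
From the singleton clause (m43), m43 = True.
But (¬m43) is also a unit clause — contradiction.
Backtrack on m22: now try m22 = False.
From the singleton clause (m23), m23 = True.
From the singleton clause (¬m13), m13 = False.
From the singleton clause (¬m33), m33 = False.
From the singleton clause (m32), m32 = True.
From the singleton clause (¬m12), m12 = False.
From the singleton clause (¬m42), m42 = False.
From the singleton clause (m43), m43 = True.
But (¬m43) is also a unit clause — contradiction.
Either choice for m22 ends in contradiction.
Either choice for m11 ends in contradiction.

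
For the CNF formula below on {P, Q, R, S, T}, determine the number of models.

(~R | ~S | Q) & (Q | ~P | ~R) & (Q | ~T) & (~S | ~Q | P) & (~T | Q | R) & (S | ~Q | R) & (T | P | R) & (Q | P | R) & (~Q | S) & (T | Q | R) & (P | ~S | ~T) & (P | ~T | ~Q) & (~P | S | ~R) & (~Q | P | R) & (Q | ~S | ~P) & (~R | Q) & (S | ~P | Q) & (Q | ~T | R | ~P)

4

There are 2^5 = 32 truth assignments over (P, Q, R, S, T).
Split on Q. With Q = 1, the clauses containing Q are satisfied and ~Q drops from the rest; 4 of the 2^4 = 16 assignments to the other variables satisfy what remains.
With Q = 0, by the same count on the reduced clause set, 0 assignments work.
(One model: P=T, Q=T, R=F, S=T, T=F.)
Total: 4 + 0 = 4.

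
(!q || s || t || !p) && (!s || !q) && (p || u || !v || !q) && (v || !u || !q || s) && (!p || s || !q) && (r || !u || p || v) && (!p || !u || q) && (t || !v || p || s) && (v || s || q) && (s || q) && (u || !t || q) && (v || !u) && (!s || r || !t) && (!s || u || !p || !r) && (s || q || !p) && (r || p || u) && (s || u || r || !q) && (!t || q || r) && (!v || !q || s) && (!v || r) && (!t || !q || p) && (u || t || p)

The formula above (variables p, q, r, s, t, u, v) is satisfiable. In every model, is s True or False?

True

Suppose s = false.
Unit clause (q) forces q = true.
Unit clause (!p) forces p = false.
Unit clause (!v) forces v = false.
Unit clause (!u) forces u = false.
Unit clause (r) forces r = true.
Unit clause (!t) forces t = false.
But (t) is also a unit clause — contradiction.
So every satisfying assignment has s = True.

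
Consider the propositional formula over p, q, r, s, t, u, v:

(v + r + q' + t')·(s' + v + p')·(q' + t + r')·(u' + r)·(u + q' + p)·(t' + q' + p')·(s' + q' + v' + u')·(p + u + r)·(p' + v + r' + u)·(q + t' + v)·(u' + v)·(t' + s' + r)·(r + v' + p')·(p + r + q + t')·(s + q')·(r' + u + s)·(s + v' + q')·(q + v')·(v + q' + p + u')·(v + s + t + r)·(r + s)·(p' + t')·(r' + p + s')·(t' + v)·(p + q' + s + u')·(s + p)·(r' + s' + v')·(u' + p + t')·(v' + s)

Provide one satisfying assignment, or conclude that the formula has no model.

UNSATISFIABLE

Suppose u = 0.
Suppose q = 0.
The clause (v') is unit, so v = 0.
The clause (t') is unit, so t = 0.
Suppose s = 0.
The clause (r') is unit, so r = 0.
That conflicts with the unit clause (r).
So s must be the other value — set s = 1.
The clause (p') is unit, so p = 0.
The clause (r) is unit, so r = 1.
That conflicts with the unit clause (r').
Either choice for s ends in contradiction.
So q must be the other value — set q = 1.
The clause (p) is unit, so p = 1.
The clause (t') is unit, so t = 0.
The clause (r') is unit, so r = 0.
The clause (v') is unit, so v = 0.
The clause (s') is unit, so s = 0.
That conflicts with the unit clause (s).
Either choice for q ends in contradiction.
So u must be the other value — set u = 1.
The clause (r) is unit, so r = 1.
The clause (v) is unit, so v = 1.
The clause (q) is unit, so q = 1.
The clause (t) is unit, so t = 1.
The clause (p') is unit, so p = 0.
That conflicts with the unit clause (p).
Either choice for u ends in contradiction.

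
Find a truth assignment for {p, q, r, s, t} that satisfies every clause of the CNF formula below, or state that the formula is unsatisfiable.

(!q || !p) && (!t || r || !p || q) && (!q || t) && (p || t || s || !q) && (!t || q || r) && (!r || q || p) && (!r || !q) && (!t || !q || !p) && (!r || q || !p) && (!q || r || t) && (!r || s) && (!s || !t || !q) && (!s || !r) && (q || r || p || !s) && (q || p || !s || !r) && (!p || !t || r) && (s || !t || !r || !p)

Suppose q = false.
Suppose t = false.
Suppose r = false.
Suppose p = false.
Unit clause (!s) forces s = false.
All clauses are satisfied.

p: false, q: false, r: false, s: false, t: false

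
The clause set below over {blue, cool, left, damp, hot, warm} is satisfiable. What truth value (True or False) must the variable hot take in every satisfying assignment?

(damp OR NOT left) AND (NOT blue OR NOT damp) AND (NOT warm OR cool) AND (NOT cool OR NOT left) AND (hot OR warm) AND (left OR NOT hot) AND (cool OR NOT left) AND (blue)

Suppose hot = true.
Unit clause (left) forces left = true.
Unit clause (damp) forces damp = true.
Unit clause (NOT blue) forces blue = false.
But (blue) is also a unit clause — contradiction.
So every satisfying assignment has hot = False.

False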